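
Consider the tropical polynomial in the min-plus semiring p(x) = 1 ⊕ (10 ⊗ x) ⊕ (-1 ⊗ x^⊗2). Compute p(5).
p(5) = 1

A tropical monomial a ⊗ x^⊗i evaluates to a + i · x. Evaluating each term at x = 5:
  Term 0 contributes 1 + 0 · 5 = 1
  Term 1 contributes 10 + 1 · 5 = 15
  Term 2 contributes -1 + 2 · 5 = 9
p(5) = ⊕ of these = min[1, 15, 9] = 1.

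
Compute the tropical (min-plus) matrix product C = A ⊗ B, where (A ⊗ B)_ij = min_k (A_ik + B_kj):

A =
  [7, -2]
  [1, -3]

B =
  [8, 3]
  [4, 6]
A ⊗ B =
  [2, 4]
  [1, 3]

Apply the min-plus product entry-by-entry:
  C[0][0] = min over k of (A[0][0] + B[0][0] = 7 + 8 = 15, A[0][1] + B[1][0] = -2 + 4 = 2) = 2 (attained at k = 1)
  C[0][1] = min over k of (A[0][0] + B[0][1] = 7 + 3 = 10, A[0][1] + B[1][1] = -2 + 6 = 4) = 4 (attained at k = 1)
  C[1][0] = min over k of (A[1][0] + B[0][0] = 1 + 8 = 9, A[1][1] + B[1][0] = -3 + 4 = 1) = 1 (attained at k = 1)
  C[1][1] = min over k of (A[1][0] + B[0][1] = 1 + 3 = 4, A[1][1] + B[1][1] = -3 + 6 = 3) = 3 (attained at k = 1)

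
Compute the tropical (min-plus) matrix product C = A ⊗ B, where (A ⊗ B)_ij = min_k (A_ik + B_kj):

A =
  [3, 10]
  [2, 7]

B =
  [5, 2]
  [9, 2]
A ⊗ B =
  [8, 5]
  [7, 4]

Apply the min-plus product entry-by-entry:
  C[0][0] = min over k of (A[0][0] + B[0][0] = 3 + 5 = 8, A[0][1] + B[1][0] = 10 + 9 = 19) = 8 (attained at k = 0)
  C[0][1] = min over k of (A[0][0] + B[0][1] = 3 + 2 = 5, A[0][1] + B[1][1] = 10 + 2 = 12) = 5 (attained at k = 0)
  C[1][0] = min over k of (A[1][0] + B[0][0] = 2 + 5 = 7, A[1][1] + B[1][0] = 7 + 9 = 16) = 7 (attained at k = 0)
  C[1][1] = min over k of (A[1][0] + B[0][1] = 2 + 2 = 4, A[1][1] + B[1][1] = 7 + 2 = 9) = 4 (attained at k = 0)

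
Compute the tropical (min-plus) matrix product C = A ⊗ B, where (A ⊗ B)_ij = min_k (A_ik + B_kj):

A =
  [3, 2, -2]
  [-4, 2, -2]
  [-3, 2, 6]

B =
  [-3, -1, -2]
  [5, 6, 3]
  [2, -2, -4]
A ⊗ B =
  [0, -4, -6]
  [-7, -5, -6]
  [-6, -4, -5]

Apply the min-plus product entry-by-entry:
  C[0][0] = min over k of (A[0][0] + B[0][0] = 3 + -3 = 0, A[0][1] + B[1][0] = 2 + 5 = 7, A[0][2] + B[2][0] = -2 + 2 = 0) = 0 (attained at k = 0)
  C[0][1] = min over k of (A[0][0] + B[0][1] = 3 + -1 = 2, A[0][1] + B[1][1] = 2 + 6 = 8, A[0][2] + B[2][1] = -2 + -2 = -4) = -4 (attained at k = 2)
  C[0][2] = min over k of (A[0][0] + B[0][2] = 3 + -2 = 1, A[0][1] + B[1][2] = 2 + 3 = 5, A[0][2] + B[2][2] = -2 + -4 = -6) = -6 (attained at k = 2)
  C[1][0] = min over k of (A[1][0] + B[0][0] = -4 + -3 = -7, A[1][1] + B[1][0] = 2 + 5 = 7, A[1][2] + B[2][0] = -2 + 2 = 0) = -7 (attained at k = 0)
  C[1][1] = min over k of (A[1][0] + B[0][1] = -4 + -1 = -5, A[1][1] + B[1][1] = 2 + 6 = 8, A[1][2] + B[2][1] = -2 + -2 = -4) = -5 (attained at k = 0)
  C[1][2] = min over k of (A[1][0] + B[0][2] = -4 + -2 = -6, A[1][1] + B[1][2] = 2 + 3 = 5, A[1][2] + B[2][2] = -2 + -4 = -6) = -6 (attained at k = 0)
  C[2][0] = min over k of (A[2][0] + B[0][0] = -3 + -3 = -6, A[2][1] + B[1][0] = 2 + 5 = 7, A[2][2] + B[2][0] = 6 + 2 = 8) = -6 (attained at k = 0)
  C[2][1] = min over k of (A[2][0] + B[0][1] = -3 + -1 = -4, A[2][1] + B[1][1] = 2 + 6 = 8, A[2][2] + B[2][1] = 6 + -2 = 4) = -4 (attained at k = 0)
  C[2][2] = min over k of (A[2][0] + B[0][2] = -3 + -2 = -5, A[2][1] + B[1][2] = 2 + 3 = 5, A[2][2] + B[2][2] = 6 + -4 = 2) = -5 (attained at k = 0)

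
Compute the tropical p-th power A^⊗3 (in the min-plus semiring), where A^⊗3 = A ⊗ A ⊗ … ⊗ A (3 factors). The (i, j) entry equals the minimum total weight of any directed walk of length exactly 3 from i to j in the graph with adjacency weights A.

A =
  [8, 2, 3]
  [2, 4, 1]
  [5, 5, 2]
A^⊗3 =
  [8, 6, 5]
  [6, 8, 5]
  [9, 9, 6]

Each entry (A^⊗3)_ij equals the minimum over all length-3 walks i = v_0 → v_1 → … → v_3 = j of Σ_t A[v_t][v_{t+1}]. For example, for (i, j) = (0, 2) we minimise over 9 possible intermediate vertex sequences; the minimum is 5, attained along the walk 0 → 1 → 2 → 2.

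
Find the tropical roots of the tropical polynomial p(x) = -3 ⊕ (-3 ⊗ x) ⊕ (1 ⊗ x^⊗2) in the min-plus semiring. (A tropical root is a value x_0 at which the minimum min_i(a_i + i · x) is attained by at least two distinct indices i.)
Roots: {-4, 0}

Each tropical root is a break point of the lower envelope of the lines y = a_i + i · x (there are 3 lines, with slopes 0, 1, ..., 2). Only the lines that attain the minimum somewhere contribute to roots; other lines are dominated. Here the surviving (envelope) indices are i = 2, i = 1, i = 0.
Intersections between consecutive envelope lines give the roots: for adjacent envelope indices i < j the intersection is x = (a_i − a_j) / (j − i). Reading off the sorted break points: {-4, 0}.
Verification: at each break x_0, at least two indices attain the minimum of min_i(a_i + i · x_0).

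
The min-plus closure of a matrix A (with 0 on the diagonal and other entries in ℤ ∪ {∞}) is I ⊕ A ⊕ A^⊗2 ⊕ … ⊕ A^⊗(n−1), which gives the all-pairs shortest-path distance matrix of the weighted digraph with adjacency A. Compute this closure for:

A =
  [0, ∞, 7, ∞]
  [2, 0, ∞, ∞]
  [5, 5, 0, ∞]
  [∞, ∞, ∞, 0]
Closure =
  [0, 12, 7, ∞]
  [2, 0, 9, ∞]
  [5, 5, 0, ∞]
  [∞, ∞, ∞, 0]

This is the Floyd-Warshall all-pairs shortest-path computation. For each intermediate vertex k = 0, 1, …, 3, update dist[i][j] ← min(dist[i][j], dist[i][k] + dist[k][j]). The final matrix gives, for each (i, j), the minimum total weight of any directed path from i to j (possibly empty when i = j).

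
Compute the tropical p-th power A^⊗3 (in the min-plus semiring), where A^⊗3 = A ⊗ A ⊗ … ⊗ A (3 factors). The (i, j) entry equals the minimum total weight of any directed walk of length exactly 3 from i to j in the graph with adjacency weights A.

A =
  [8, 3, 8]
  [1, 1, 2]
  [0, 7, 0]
A^⊗3 =
  [5, 5, 5]
  [2, 3, 2]
  [0, 3, 0]

Each entry (A^⊗3)_ij equals the minimum over all length-3 walks i = v_0 → v_1 → … → v_3 = j of Σ_t A[v_t][v_{t+1}]. For example, for (i, j) = (0, 2) we minimise over 9 possible intermediate vertex sequences; the minimum is 5, attained along the walk 0 → 1 → 2 → 2.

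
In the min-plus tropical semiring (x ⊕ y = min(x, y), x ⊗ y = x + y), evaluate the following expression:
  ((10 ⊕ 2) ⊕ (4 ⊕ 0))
((10 ⊕ 2) ⊕ (4 ⊕ 0)) = 0

Expand innermost to outermost. Recall ⊕ takes the minimum of its arguments and ⊗ takes their sum. Working out the expression ((10 ⊕ 2) ⊕ (4 ⊕ 0)) gives 0.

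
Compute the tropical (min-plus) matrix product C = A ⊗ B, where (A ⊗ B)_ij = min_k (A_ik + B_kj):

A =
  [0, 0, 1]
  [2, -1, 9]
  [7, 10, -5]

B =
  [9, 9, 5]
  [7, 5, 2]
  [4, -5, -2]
A ⊗ B =
  [5, -4, -1]
  [6, 4, 1]
  [-1, -10, -7]

Apply the min-plus product entry-by-entry:
  C[0][0] = min over k of (A[0][0] + B[0][0] = 0 + 9 = 9, A[0][1] + B[1][0] = 0 + 7 = 7, A[0][2] + B[2][0] = 1 + 4 = 5) = 5 (attained at k = 2)
  C[0][1] = min over k of (A[0][0] + B[0][1] = 0 + 9 = 9, A[0][1] + B[1][1] = 0 + 5 = 5, A[0][2] + B[2][1] = 1 + -5 = -4) = -4 (attained at k = 2)
  C[0][2] = min over k of (A[0][0] + B[0][2] = 0 + 5 = 5, A[0][1] + B[1][2] = 0 + 2 = 2, A[0][2] + B[2][2] = 1 + -2 = -1) = -1 (attained at k = 2)
  C[1][0] = min over k of (A[1][0] + B[0][0] = 2 + 9 = 11, A[1][1] + B[1][0] = -1 + 7 = 6, A[1][2] + B[2][0] = 9 + 4 = 13) = 6 (attained at k = 1)
  C[1][1] = min over k of (A[1][0] + B[0][1] = 2 + 9 = 11, A[1][1] + B[1][1] = -1 + 5 = 4, A[1][2] + B[2][1] = 9 + -5 = 4) = 4 (attained at k = 1)
  C[1][2] = min over k of (A[1][0] + B[0][2] = 2 + 5 = 7, A[1][1] + B[1][2] = -1 + 2 = 1, A[1][2] + B[2][2] = 9 + -2 = 7) = 1 (attained at k = 1)
  C[2][0] = min over k of (A[2][0] + B[0][0] = 7 + 9 = 16, A[2][1] + B[1][0] = 10 + 7 = 17, A[2][2] + B[2][0] = -5 + 4 = -1) = -1 (attained at k = 2)
  C[2][1] = min over k of (A[2][0] + B[0][1] = 7 + 9 = 16, A[2][1] + B[1][1] = 10 + 5 = 15, A[2][2] + B[2][1] = -5 + -5 = -10) = -10 (attained at k = 2)
  C[2][2] = min over k of (A[2][0] + B[0][2] = 7 + 5 = 12, A[2][1] + B[1][2] = 10 + 2 = 12, A[2][2] + B[2][2] = -5 + -2 = -7) = -7 (attained at k = 2)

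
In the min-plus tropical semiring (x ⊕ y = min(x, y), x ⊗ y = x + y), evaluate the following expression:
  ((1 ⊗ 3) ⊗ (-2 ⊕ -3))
((1 ⊗ 3) ⊗ (-2 ⊕ -3)) = 1

Expand innermost to outermost. Recall ⊕ takes the minimum of its arguments and ⊗ takes their sum. Working out the expression ((1 ⊗ 3) ⊗ (-2 ⊕ -3)) gives 1.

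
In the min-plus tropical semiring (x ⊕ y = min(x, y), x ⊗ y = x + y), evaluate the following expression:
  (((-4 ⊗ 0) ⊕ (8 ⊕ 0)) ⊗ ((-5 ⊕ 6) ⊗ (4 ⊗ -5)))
(((-4 ⊗ 0) ⊕ (8 ⊕ 0)) ⊗ ((-5 ⊕ 6) ⊗ (4 ⊗ -5))) = -10

Expand innermost to outermost. Recall ⊕ takes the minimum of its arguments and ⊗ takes their sum. Working out the expression (((-4 ⊗ 0) ⊕ (8 ⊕ 0)) ⊗ ((-5 ⊕ 6) ⊗ (4 ⊗ -5))) gives -10.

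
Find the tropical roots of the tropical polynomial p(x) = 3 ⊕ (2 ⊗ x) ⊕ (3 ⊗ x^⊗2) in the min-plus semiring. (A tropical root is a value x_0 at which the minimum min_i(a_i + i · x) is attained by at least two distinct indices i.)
Roots: {-1, 1}

Each tropical root is a break point of the lower envelope of the lines y = a_i + i · x (there are 3 lines, with slopes 0, 1, ..., 2). Only the lines that attain the minimum somewhere contribute to roots; other lines are dominated. Here the surviving (envelope) indices are i = 2, i = 1, i = 0.
Intersections between consecutive envelope lines give the roots: for adjacent envelope indices i < j the intersection is x = (a_i − a_j) / (j − i). Reading off the sorted break points: {-1, 1}.
Verification: at each break x_0, at least two indices attain the minimum of min_i(a_i + i · x_0).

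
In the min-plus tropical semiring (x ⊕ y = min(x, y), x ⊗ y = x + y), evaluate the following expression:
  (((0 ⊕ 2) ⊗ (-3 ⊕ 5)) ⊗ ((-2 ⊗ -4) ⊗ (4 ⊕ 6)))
(((0 ⊕ 2) ⊗ (-3 ⊕ 5)) ⊗ ((-2 ⊗ -4) ⊗ (4 ⊕ 6))) = -5

Expand innermost to outermost. Recall ⊕ takes the minimum of its arguments and ⊗ takes their sum. Working out the expression (((0 ⊕ 2) ⊗ (-3 ⊕ 5)) ⊗ ((-2 ⊗ -4) ⊗ (4 ⊕ 6))) gives -5.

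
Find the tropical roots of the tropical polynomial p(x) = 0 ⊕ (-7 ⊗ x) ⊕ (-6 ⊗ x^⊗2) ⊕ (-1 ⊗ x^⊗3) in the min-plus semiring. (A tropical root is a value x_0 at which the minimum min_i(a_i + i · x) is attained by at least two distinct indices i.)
Roots: {-5, -1, 7}

Each tropical root is a break point of the lower envelope of the lines y = a_i + i · x (there are 4 lines, with slopes 0, 1, ..., 3). Only the lines that attain the minimum somewhere contribute to roots; other lines are dominated. Here the surviving (envelope) indices are i = 3, i = 2, i = 1, i = 0.
Intersections between consecutive envelope lines give the roots: for adjacent envelope indices i < j the intersection is x = (a_i − a_j) / (j − i). Reading off the sorted break points: {-5, -1, 7}.
Verification: at each break x_0, at least two indices attain the minimum of min_i(a_i + i · x_0).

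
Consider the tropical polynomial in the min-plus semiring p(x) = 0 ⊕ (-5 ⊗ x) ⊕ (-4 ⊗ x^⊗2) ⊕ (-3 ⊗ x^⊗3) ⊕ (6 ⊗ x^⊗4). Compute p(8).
p(8) = 0

A tropical monomial a ⊗ x^⊗i evaluates to a + i · x. Evaluating each term at x = 8:
  Term 0 contributes 0 + 0 · 8 = 0
  Term 1 contributes -5 + 1 · 8 = 3
  Term 2 contributes -4 + 2 · 8 = 12
  Term 3 contributes -3 + 3 · 8 = 21
  Term 4 contributes 6 + 4 · 8 = 38
p(8) = ⊕ of these = min[0, 3, 12, 21, 38] = 0.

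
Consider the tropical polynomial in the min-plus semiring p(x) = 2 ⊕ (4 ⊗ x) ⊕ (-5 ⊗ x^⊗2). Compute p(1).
p(1) = -3

A tropical monomial a ⊗ x^⊗i evaluates to a + i · x. Evaluating each term at x = 1:
  Term 0 contributes 2 + 0 · 1 = 2
  Term 1 contributes 4 + 1 · 1 = 5
  Term 2 contributes -5 + 2 · 1 = -3
p(1) = ⊕ of these = min[2, 5, -3] = -3.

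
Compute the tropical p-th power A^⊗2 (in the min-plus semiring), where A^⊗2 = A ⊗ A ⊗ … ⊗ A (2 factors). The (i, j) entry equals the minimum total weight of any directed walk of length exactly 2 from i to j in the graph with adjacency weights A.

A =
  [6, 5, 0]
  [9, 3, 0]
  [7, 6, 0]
A^⊗2 =
  [7, 6, 0]
  [7, 6, 0]
  [7, 6, 0]

Each entry (A^⊗2)_ij equals the minimum over all length-2 walks i = v_0 → v_1 → … → v_2 = j of Σ_t A[v_t][v_{t+1}]. For example, for (i, j) = (0, 2) we minimise over 3 possible intermediate vertex sequences; the minimum is 0, attained along the walk 0 → 2 → 2.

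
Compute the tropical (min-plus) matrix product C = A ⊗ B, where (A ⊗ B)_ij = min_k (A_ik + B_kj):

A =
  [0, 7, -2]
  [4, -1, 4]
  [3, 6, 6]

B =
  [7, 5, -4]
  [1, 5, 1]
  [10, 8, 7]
A ⊗ B =
  [7, 5, -4]
  [0, 4, 0]
  [7, 8, -1]

Apply the min-plus product entry-by-entry:
  C[0][0] = min over k of (A[0][0] + B[0][0] = 0 + 7 = 7, A[0][1] + B[1][0] = 7 + 1 = 8, A[0][2] + B[2][0] = -2 + 10 = 8) = 7 (attained at k = 0)
  C[0][1] = min over k of (A[0][0] + B[0][1] = 0 + 5 = 5, A[0][1] + B[1][1] = 7 + 5 = 12, A[0][2] + B[2][1] = -2 + 8 = 6) = 5 (attained at k = 0)
  C[0][2] = min over k of (A[0][0] + B[0][2] = 0 + -4 = -4, A[0][1] + B[1][2] = 7 + 1 = 8, A[0][2] + B[2][2] = -2 + 7 = 5) = -4 (attained at k = 0)
  C[1][0] = min over k of (A[1][0] + B[0][0] = 4 + 7 = 11, A[1][1] + B[1][0] = -1 + 1 = 0, A[1][2] + B[2][0] = 4 + 10 = 14) = 0 (attained at k = 1)
  C[1][1] = min over k of (A[1][0] + B[0][1] = 4 + 5 = 9, A[1][1] + B[1][1] = -1 + 5 = 4, A[1][2] + B[2][1] = 4 + 8 = 12) = 4 (attained at k = 1)
  C[1][2] = min over k of (A[1][0] + B[0][2] = 4 + -4 = 0, A[1][1] + B[1][2] = -1 + 1 = 0, A[1][2] + B[2][2] = 4 + 7 = 11) = 0 (attained at k = 0)
  C[2][0] = min over k of (A[2][0] + B[0][0] = 3 + 7 = 10, A[2][1] + B[1][0] = 6 + 1 = 7, A[2][2] + B[2][0] = 6 + 10 = 16) = 7 (attained at k = 1)
  C[2][1] = min over k of (A[2][0] + B[0][1] = 3 + 5 = 8, A[2][1] + B[1][1] = 6 + 5 = 11, A[2][2] + B[2][1] = 6 + 8 = 14) = 8 (attained at k = 0)
  C[2][2] = min over k of (A[2][0] + B[0][2] = 3 + -4 = -1, A[2][1] + B[1][2] = 6 + 1 = 7, A[2][2] + B[2][2] = 6 + 7 = 13) = -1 (attained at k = 0)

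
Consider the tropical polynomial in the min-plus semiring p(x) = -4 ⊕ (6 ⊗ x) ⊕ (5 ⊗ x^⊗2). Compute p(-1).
p(-1) = -4

A tropical monomial a ⊗ x^⊗i evaluates to a + i · x. Evaluating each term at x = -1:
  Term 0 contributes -4 + 0 · -1 = -4
  Term 1 contributes 6 + 1 · -1 = 5
  Term 2 contributes 5 + 2 · -1 = 3
p(-1) = ⊕ of these = min[-4, 5, 3] = -4.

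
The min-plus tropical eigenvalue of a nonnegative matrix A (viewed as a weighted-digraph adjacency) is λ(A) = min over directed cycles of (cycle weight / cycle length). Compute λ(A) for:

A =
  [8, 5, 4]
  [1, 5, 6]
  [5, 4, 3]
λ(A) = 3

Enumerate directed cycles and compute their means (weight / length). Sample:
  cycle 0 → 0: weight = 8, length = 1, mean = 8/1 ≈ 8.000
  cycle 1 → 1: weight = 5, length = 1, mean = 5/1 ≈ 5.000
  cycle 2 → 2: weight = 3, length = 1, mean = 3/1 ≈ 3.000
  cycle 0 → 1 → 0: weight = 6, length = 2, mean = 6/2 ≈ 3.000
  cycle 0 → 2 → 0: weight = 9, length = 2, mean = 9/2 ≈ 4.500
  cycle 1 → 0 → 1: weight = 6, length = 2, mean = 6/2 ≈ 3.000
Minimum mean = 3.000, attained e.g. along the cycle 2 → 2 with weight 3 and length 1. So λ(A) = 3/1 = 3.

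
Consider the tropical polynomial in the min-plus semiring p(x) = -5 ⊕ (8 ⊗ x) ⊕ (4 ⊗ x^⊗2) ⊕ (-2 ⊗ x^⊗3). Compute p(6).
p(6) = -5

A tropical monomial a ⊗ x^⊗i evaluates to a + i · x. Evaluating each term at x = 6:
  Term 0 contributes -5 + 0 · 6 = -5
  Term 1 contributes 8 + 1 · 6 = 14
  Term 2 contributes 4 + 2 · 6 = 16
  Term 3 contributes -2 + 3 · 6 = 16
p(6) = ⊕ of these = min[-5, 14, 16, 16] = -5.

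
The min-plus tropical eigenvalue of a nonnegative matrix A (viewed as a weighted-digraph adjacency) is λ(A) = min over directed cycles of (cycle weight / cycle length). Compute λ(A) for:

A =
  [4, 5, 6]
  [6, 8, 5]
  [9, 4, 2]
λ(A) = 2

Enumerate directed cycles and compute their means (weight / length). Sample:
  cycle 0 → 0: weight = 4, length = 1, mean = 4/1 ≈ 4.000
  cycle 1 → 1: weight = 8, length = 1, mean = 8/1 ≈ 8.000
  cycle 2 → 2: weight = 2, length = 1, mean = 2/1 ≈ 2.000
  cycle 0 → 1 → 0: weight = 11, length = 2, mean = 11/2 ≈ 5.500
  cycle 0 → 2 → 0: weight = 15, length = 2, mean = 15/2 ≈ 7.500
  cycle 1 → 0 → 1: weight = 11, length = 2, mean = 11/2 ≈ 5.500
Minimum mean = 2.000, attained e.g. along the cycle 2 → 2 with weight 2 and length 1. So λ(A) = 2/1 = 2.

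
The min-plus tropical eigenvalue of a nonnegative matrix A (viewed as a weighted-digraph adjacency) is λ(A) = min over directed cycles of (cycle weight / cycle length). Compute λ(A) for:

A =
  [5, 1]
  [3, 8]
λ(A) = 2

Enumerate directed cycles and compute their means (weight / length). Sample:
  cycle 0 → 0: weight = 5, length = 1, mean = 5/1 ≈ 5.000
  cycle 1 → 1: weight = 8, length = 1, mean = 8/1 ≈ 8.000
  cycle 0 → 1 → 0: weight = 4, length = 2, mean = 4/2 ≈ 2.000
  cycle 1 → 0 → 1: weight = 4, length = 2, mean = 4/2 ≈ 2.000
Minimum mean = 2.000, attained e.g. along the cycle 0 → 1 → 0 with weight 4 and length 2. So λ(A) = 4/2 = 2.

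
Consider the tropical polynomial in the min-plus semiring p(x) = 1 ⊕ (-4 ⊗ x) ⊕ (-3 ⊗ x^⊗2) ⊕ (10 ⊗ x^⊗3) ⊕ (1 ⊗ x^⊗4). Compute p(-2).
p(-2) = -7

A tropical monomial a ⊗ x^⊗i evaluates to a + i · x. Evaluating each term at x = -2:
  Term 0 contributes 1 + 0 · -2 = 1
  Term 1 contributes -4 + 1 · -2 = -6
  Term 2 contributes -3 + 2 · -2 = -7
  Term 3 contributes 10 + 3 · -2 = 4
  Term 4 contributes 1 + 4 · -2 = -7
p(-2) = ⊕ of these = min[1, -6, -7, 4, -7] = -7.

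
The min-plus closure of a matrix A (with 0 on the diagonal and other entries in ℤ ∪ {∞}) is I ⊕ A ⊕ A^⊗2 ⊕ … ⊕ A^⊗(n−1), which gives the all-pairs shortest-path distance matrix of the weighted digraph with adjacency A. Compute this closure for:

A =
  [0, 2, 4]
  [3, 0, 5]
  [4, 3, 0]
Closure =
  [0, 2, 4]
  [3, 0, 5]
  [4, 3, 0]

This is the Floyd-Warshall all-pairs shortest-path computation. For each intermediate vertex k = 0, 1, …, 2, update dist[i][j] ← min(dist[i][j], dist[i][k] + dist[k][j]). The final matrix gives, for each (i, j), the minimum total weight of any directed path from i to j (possibly empty when i = j).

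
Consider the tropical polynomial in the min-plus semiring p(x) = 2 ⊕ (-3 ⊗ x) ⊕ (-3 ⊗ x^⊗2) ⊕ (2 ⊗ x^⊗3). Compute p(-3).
p(-3) = -9

A tropical monomial a ⊗ x^⊗i evaluates to a + i · x. Evaluating each term at x = -3:
  Term 0 contributes 2 + 0 · -3 = 2
  Term 1 contributes -3 + 1 · -3 = -6
  Term 2 contributes -3 + 2 · -3 = -9
  Term 3 contributes 2 + 3 · -3 = -7
p(-3) = ⊕ of these = min[2, -6, -9, -7] = -9.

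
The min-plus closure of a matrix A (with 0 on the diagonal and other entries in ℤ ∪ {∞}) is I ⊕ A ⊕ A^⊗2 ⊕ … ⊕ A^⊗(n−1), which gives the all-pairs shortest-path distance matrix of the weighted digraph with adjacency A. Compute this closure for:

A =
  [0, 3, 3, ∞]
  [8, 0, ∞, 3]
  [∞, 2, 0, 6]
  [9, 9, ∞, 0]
Closure =
  [0, 3, 3, 6]
  [8, 0, 11, 3]
  [10, 2, 0, 5]
  [9, 9, 12, 0]

This is the Floyd-Warshall all-pairs shortest-path computation. For each intermediate vertex k = 0, 1, …, 3, update dist[i][j] ← min(dist[i][j], dist[i][k] + dist[k][j]). The final matrix gives, for each (i, j), the minimum total weight of any directed path from i to j (possibly empty when i = j).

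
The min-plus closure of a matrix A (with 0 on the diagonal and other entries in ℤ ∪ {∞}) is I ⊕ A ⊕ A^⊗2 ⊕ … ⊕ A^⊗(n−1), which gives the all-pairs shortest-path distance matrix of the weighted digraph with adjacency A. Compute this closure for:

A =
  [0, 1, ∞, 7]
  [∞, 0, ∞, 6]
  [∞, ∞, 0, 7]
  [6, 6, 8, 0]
Closure =
  [0, 1, 15, 7]
  [12, 0, 14, 6]
  [13, 13, 0, 7]
  [6, 6, 8, 0]

This is the Floyd-Warshall all-pairs shortest-path computation. For each intermediate vertex k = 0, 1, …, 3, update dist[i][j] ← min(dist[i][j], dist[i][k] + dist[k][j]). The final matrix gives, for each (i, j), the minimum total weight of any directed path from i to j (possibly empty when i = j).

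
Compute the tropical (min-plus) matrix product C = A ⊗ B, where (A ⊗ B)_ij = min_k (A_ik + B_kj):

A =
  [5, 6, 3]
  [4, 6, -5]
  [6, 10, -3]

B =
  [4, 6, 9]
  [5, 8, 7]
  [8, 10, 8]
A ⊗ B =
  [9, 11, 11]
  [3, 5, 3]
  [5, 7, 5]

Apply the min-plus product entry-by-entry:
  C[0][0] = min over k of (A[0][0] + B[0][0] = 5 + 4 = 9, A[0][1] + B[1][0] = 6 + 5 = 11, A[0][2] + B[2][0] = 3 + 8 = 11) = 9 (attained at k = 0)
  C[0][1] = min over k of (A[0][0] + B[0][1] = 5 + 6 = 11, A[0][1] + B[1][1] = 6 + 8 = 14, A[0][2] + B[2][1] = 3 + 10 = 13) = 11 (attained at k = 0)
  C[0][2] = min over k of (A[0][0] + B[0][2] = 5 + 9 = 14, A[0][1] + B[1][2] = 6 + 7 = 13, A[0][2] + B[2][2] = 3 + 8 = 11) = 11 (attained at k = 2)
  C[1][0] = min over k of (A[1][0] + B[0][0] = 4 + 4 = 8, A[1][1] + B[1][0] = 6 + 5 = 11, A[1][2] + B[2][0] = -5 + 8 = 3) = 3 (attained at k = 2)
  C[1][1] = min over k of (A[1][0] + B[0][1] = 4 + 6 = 10, A[1][1] + B[1][1] = 6 + 8 = 14, A[1][2] + B[2][1] = -5 + 10 = 5) = 5 (attained at k = 2)
  C[1][2] = min over k of (A[1][0] + B[0][2] = 4 + 9 = 13, A[1][1] + B[1][2] = 6 + 7 = 13, A[1][2] + B[2][2] = -5 + 8 = 3) = 3 (attained at k = 2)
  C[2][0] = min over k of (A[2][0] + B[0][0] = 6 + 4 = 10, A[2][1] + B[1][0] = 10 + 5 = 15, A[2][2] + B[2][0] = -3 + 8 = 5) = 5 (attained at k = 2)
  C[2][1] = min over k of (A[2][0] + B[0][1] = 6 + 6 = 12, A[2][1] + B[1][1] = 10 + 8 = 18, A[2][2] + B[2][1] = -3 + 10 = 7) = 7 (attained at k = 2)
  C[2][2] = min over k of (A[2][0] + B[0][2] = 6 + 9 = 15, A[2][1] + B[1][2] = 10 + 7 = 17, A[2][2] + B[2][2] = -3 + 8 = 5) = 5 (attained at k = 2)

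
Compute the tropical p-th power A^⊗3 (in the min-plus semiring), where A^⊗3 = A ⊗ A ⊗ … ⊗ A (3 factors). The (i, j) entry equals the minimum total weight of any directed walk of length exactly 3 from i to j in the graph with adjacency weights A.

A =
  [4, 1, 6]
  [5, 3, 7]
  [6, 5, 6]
A^⊗3 =
  [9, 7, 11]
  [11, 9, 13]
  [12, 10, 14]

Each entry (A^⊗3)_ij equals the minimum over all length-3 walks i = v_0 → v_1 → … → v_3 = j of Σ_t A[v_t][v_{t+1}]. For example, for (i, j) = (0, 2) we minimise over 9 possible intermediate vertex sequences; the minimum is 11, attained along the walk 0 → 1 → 1 → 2.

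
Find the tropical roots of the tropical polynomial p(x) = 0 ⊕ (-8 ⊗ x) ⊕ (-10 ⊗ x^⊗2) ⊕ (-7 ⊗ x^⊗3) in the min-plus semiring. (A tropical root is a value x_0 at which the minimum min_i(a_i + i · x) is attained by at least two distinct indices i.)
Roots: {-3, 2, 8}

Each tropical root is a break point of the lower envelope of the lines y = a_i + i · x (there are 4 lines, with slopes 0, 1, ..., 3). Only the lines that attain the minimum somewhere contribute to roots; other lines are dominated. Here the surviving (envelope) indices are i = 3, i = 2, i = 1, i = 0.
Intersections between consecutive envelope lines give the roots: for adjacent envelope indices i < j the intersection is x = (a_i − a_j) / (j − i). Reading off the sorted break points: {-3, 2, 8}.
Verification: at each break x_0, at least two indices attain the minimum of min_i(a_i + i · x_0).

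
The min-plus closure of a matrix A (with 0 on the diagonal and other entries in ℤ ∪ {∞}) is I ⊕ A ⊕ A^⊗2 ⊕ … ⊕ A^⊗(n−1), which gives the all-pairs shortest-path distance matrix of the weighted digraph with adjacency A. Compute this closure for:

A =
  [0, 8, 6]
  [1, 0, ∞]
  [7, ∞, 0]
Closure =
  [0, 8, 6]
  [1, 0, 7]
  [7, 15, 0]

This is the Floyd-Warshall all-pairs shortest-path computation. For each intermediate vertex k = 0, 1, …, 2, update dist[i][j] ← min(dist[i][j], dist[i][k] + dist[k][j]). The final matrix gives, for each (i, j), the minimum total weight of any directed path from i to j (possibly empty when i = j).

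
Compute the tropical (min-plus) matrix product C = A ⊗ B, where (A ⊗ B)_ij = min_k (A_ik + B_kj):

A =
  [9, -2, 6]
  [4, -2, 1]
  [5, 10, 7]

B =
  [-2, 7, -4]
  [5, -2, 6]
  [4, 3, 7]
A ⊗ B =
  [3, -4, 4]
  [2, -4, 0]
  [3, 8, 1]

Apply the min-plus product entry-by-entry:
  C[0][0] = min over k of (A[0][0] + B[0][0] = 9 + -2 = 7, A[0][1] + B[1][0] = -2 + 5 = 3, A[0][2] + B[2][0] = 6 + 4 = 10) = 3 (attained at k = 1)
  C[0][1] = min over k of (A[0][0] + B[0][1] = 9 + 7 = 16, A[0][1] + B[1][1] = -2 + -2 = -4, A[0][2] + B[2][1] = 6 + 3 = 9) = -4 (attained at k = 1)
  C[0][2] = min over k of (A[0][0] + B[0][2] = 9 + -4 = 5, A[0][1] + B[1][2] = -2 + 6 = 4, A[0][2] + B[2][2] = 6 + 7 = 13) = 4 (attained at k = 1)
  C[1][0] = min over k of (A[1][0] + B[0][0] = 4 + -2 = 2, A[1][1] + B[1][0] = -2 + 5 = 3, A[1][2] + B[2][0] = 1 + 4 = 5) = 2 (attained at k = 0)
  C[1][1] = min over k of (A[1][0] + B[0][1] = 4 + 7 = 11, A[1][1] + B[1][1] = -2 + -2 = -4, A[1][2] + B[2][1] = 1 + 3 = 4) = -4 (attained at k = 1)
  C[1][2] = min over k of (A[1][0] + B[0][2] = 4 + -4 = 0, A[1][1] + B[1][2] = -2 + 6 = 4, A[1][2] + B[2][2] = 1 + 7 = 8) = 0 (attained at k = 0)
  C[2][0] = min over k of (A[2][0] + B[0][0] = 5 + -2 = 3, A[2][1] + B[1][0] = 10 + 5 = 15, A[2][2] + B[2][0] = 7 + 4 = 11) = 3 (attained at k = 0)
  C[2][1] = min over k of (A[2][0] + B[0][1] = 5 + 7 = 12, A[2][1] + B[1][1] = 10 + -2 = 8, A[2][2] + B[2][1] = 7 + 3 = 10) = 8 (attained at k = 1)
  C[2][2] = min over k of (A[2][0] + B[0][2] = 5 + -4 = 1, A[2][1] + B[1][2] = 10 + 6 = 16, A[2][2] + B[2][2] = 7 + 7 = 14) = 1 (attained at k = 0)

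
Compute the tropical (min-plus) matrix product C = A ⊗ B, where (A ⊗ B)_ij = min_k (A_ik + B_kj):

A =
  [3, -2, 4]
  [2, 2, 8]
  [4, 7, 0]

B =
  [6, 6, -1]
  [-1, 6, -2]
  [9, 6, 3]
A ⊗ B =
  [-3, 4, -4]
  [1, 8, 0]
  [6, 6, 3]

Apply the min-plus product entry-by-entry:
  C[0][0] = min over k of (A[0][0] + B[0][0] = 3 + 6 = 9, A[0][1] + B[1][0] = -2 + -1 = -3, A[0][2] + B[2][0] = 4 + 9 = 13) = -3 (attained at k = 1)
  C[0][1] = min over k of (A[0][0] + B[0][1] = 3 + 6 = 9, A[0][1] + B[1][1] = -2 + 6 = 4, A[0][2] + B[2][1] = 4 + 6 = 10) = 4 (attained at k = 1)
  C[0][2] = min over k of (A[0][0] + B[0][2] = 3 + -1 = 2, A[0][1] + B[1][2] = -2 + -2 = -4, A[0][2] + B[2][2] = 4 + 3 = 7) = -4 (attained at k = 1)
  C[1][0] = min over k of (A[1][0] + B[0][0] = 2 + 6 = 8, A[1][1] + B[1][0] = 2 + -1 = 1, A[1][2] + B[2][0] = 8 + 9 = 17) = 1 (attained at k = 1)
  C[1][1] = min over k of (A[1][0] + B[0][1] = 2 + 6 = 8, A[1][1] + B[1][1] = 2 + 6 = 8, A[1][2] + B[2][1] = 8 + 6 = 14) = 8 (attained at k = 0)
  C[1][2] = min over k of (A[1][0] + B[0][2] = 2 + -1 = 1, A[1][1] + B[1][2] = 2 + -2 = 0, A[1][2] + B[2][2] = 8 + 3 = 11) = 0 (attained at k = 1)
  C[2][0] = min over k of (A[2][0] + B[0][0] = 4 + 6 = 10, A[2][1] + B[1][0] = 7 + -1 = 6, A[2][2] + B[2][0] = 0 + 9 = 9) = 6 (attained at k = 1)
  C[2][1] = min over k of (A[2][0] + B[0][1] = 4 + 6 = 10, A[2][1] + B[1][1] = 7 + 6 = 13, A[2][2] + B[2][1] = 0 + 6 = 6) = 6 (attained at k = 2)
  C[2][2] = min over k of (A[2][0] + B[0][2] = 4 + -1 = 3, A[2][1] + B[1][2] = 7 + -2 = 5, A[2][2] + B[2][2] = 0 + 3 = 3) = 3 (attained at k = 0)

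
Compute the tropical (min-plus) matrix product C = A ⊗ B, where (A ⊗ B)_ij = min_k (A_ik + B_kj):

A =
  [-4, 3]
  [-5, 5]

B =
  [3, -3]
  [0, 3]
A ⊗ B =
  [-1, -7]
  [-2, -8]

Apply the min-plus product entry-by-entry:
  C[0][0] = min over k of (A[0][0] + B[0][0] = -4 + 3 = -1, A[0][1] + B[1][0] = 3 + 0 = 3) = -1 (attained at k = 0)
  C[0][1] = min over k of (A[0][0] + B[0][1] = -4 + -3 = -7, A[0][1] + B[1][1] = 3 + 3 = 6) = -7 (attained at k = 0)
  C[1][0] = min over k of (A[1][0] + B[0][0] = -5 + 3 = -2, A[1][1] + B[1][0] = 5 + 0 = 5) = -2 (attained at k = 0)
  C[1][1] = min over k of (A[1][0] + B[0][1] = -5 + -3 = -8, A[1][1] + B[1][1] = 5 + 3 = 8) = -8 (attained at k = 0)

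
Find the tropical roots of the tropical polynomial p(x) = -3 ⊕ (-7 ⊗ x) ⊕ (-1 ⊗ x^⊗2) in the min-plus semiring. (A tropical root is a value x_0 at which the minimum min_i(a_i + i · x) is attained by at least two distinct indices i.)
Roots: {-6, 4}

Each tropical root is a break point of the lower envelope of the lines y = a_i + i · x (there are 3 lines, with slopes 0, 1, ..., 2). Only the lines that attain the minimum somewhere contribute to roots; other lines are dominated. Here the surviving (envelope) indices are i = 2, i = 1, i = 0.
Intersections between consecutive envelope lines give the roots: for adjacent envelope indices i < j the intersection is x = (a_i − a_j) / (j − i). Reading off the sorted break points: {-6, 4}.
Verification: at each break x_0, at least two indices attain the minimum of min_i(a_i + i · x_0).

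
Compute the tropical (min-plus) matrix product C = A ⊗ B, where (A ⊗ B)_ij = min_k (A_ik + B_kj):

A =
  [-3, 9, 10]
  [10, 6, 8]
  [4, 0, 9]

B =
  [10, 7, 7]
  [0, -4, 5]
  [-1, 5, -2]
A ⊗ B =
  [7, 4, 4]
  [6, 2, 6]
  [0, -4, 5]

Apply the min-plus product entry-by-entry:
  C[0][0] = min over k of (A[0][0] + B[0][0] = -3 + 10 = 7, A[0][1] + B[1][0] = 9 + 0 = 9, A[0][2] + B[2][0] = 10 + -1 = 9) = 7 (attained at k = 0)
  C[0][1] = min over k of (A[0][0] + B[0][1] = -3 + 7 = 4, A[0][1] + B[1][1] = 9 + -4 = 5, A[0][2] + B[2][1] = 10 + 5 = 15) = 4 (attained at k = 0)
  C[0][2] = min over k of (A[0][0] + B[0][2] = -3 + 7 = 4, A[0][1] + B[1][2] = 9 + 5 = 14, A[0][2] + B[2][2] = 10 + -2 = 8) = 4 (attained at k = 0)
  C[1][0] = min over k of (A[1][0] + B[0][0] = 10 + 10 = 20, A[1][1] + B[1][0] = 6 + 0 = 6, A[1][2] + B[2][0] = 8 + -1 = 7) = 6 (attained at k = 1)
  C[1][1] = min over k of (A[1][0] + B[0][1] = 10 + 7 = 17, A[1][1] + B[1][1] = 6 + -4 = 2, A[1][2] + B[2][1] = 8 + 5 = 13) = 2 (attained at k = 1)
  C[1][2] = min over k of (A[1][0] + B[0][2] = 10 + 7 = 17, A[1][1] + B[1][2] = 6 + 5 = 11, A[1][2] + B[2][2] = 8 + -2 = 6) = 6 (attained at k = 2)
  C[2][0] = min over k of (A[2][0] + B[0][0] = 4 + 10 = 14, A[2][1] + B[1][0] = 0 + 0 = 0, A[2][2] + B[2][0] = 9 + -1 = 8) = 0 (attained at k = 1)
  C[2][1] = min over k of (A[2][0] + B[0][1] = 4 + 7 = 11, A[2][1] + B[1][1] = 0 + -4 = -4, A[2][2] + B[2][1] = 9 + 5 = 14) = -4 (attained at k = 1)
  C[2][2] = min over k of (A[2][0] + B[0][2] = 4 + 7 = 11, A[2][1] + B[1][2] = 0 + 5 = 5, A[2][2] + B[2][2] = 9 + -2 = 7) = 5 (attained at k = 1)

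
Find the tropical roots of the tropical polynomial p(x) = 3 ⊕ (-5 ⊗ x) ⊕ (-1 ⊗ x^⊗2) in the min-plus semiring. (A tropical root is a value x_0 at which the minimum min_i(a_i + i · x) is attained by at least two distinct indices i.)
Roots: {-4, 8}

Each tropical root is a break point of the lower envelope of the lines y = a_i + i · x (there are 3 lines, with slopes 0, 1, ..., 2). Only the lines that attain the minimum somewhere contribute to roots; other lines are dominated. Here the surviving (envelope) indices are i = 2, i = 1, i = 0.
Intersections between consecutive envelope lines give the roots: for adjacent envelope indices i < j the intersection is x = (a_i − a_j) / (j − i). Reading off the sorted break points: {-4, 8}.
Verification: at each break x_0, at least two indices attain the minimum of min_i(a_i + i · x_0).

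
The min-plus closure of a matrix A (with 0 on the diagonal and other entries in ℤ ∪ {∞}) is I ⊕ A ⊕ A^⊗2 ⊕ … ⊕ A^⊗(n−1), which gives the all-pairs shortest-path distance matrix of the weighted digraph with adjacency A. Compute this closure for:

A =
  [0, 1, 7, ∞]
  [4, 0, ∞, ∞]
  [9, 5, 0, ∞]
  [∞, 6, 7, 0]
Closure =
  [0, 1, 7, ∞]
  [4, 0, 11, ∞]
  [9, 5, 0, ∞]
  [10, 6, 7, 0]

This is the Floyd-Warshall all-pairs shortest-path computation. For each intermediate vertex k = 0, 1, …, 3, update dist[i][j] ← min(dist[i][j], dist[i][k] + dist[k][j]). The final matrix gives, for each (i, j), the minimum total weight of any directed path from i to j (possibly empty when i = j).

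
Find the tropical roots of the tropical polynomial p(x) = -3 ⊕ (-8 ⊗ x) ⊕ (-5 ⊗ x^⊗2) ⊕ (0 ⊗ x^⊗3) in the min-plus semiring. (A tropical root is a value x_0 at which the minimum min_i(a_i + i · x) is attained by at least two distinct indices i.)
Roots: {-5, -3, 5}

Each tropical root is a break point of the lower envelope of the lines y = a_i + i · x (there are 4 lines, with slopes 0, 1, ..., 3). Only the lines that attain the minimum somewhere contribute to roots; other lines are dominated. Here the surviving (envelope) indices are i = 3, i = 2, i = 1, i = 0.
Intersections between consecutive envelope lines give the roots: for adjacent envelope indices i < j the intersection is x = (a_i − a_j) / (j − i). Reading off the sorted break points: {-5, -3, 5}.
Verification: at each break x_0, at least two indices attain the minimum of min_i(a_i + i · x_0).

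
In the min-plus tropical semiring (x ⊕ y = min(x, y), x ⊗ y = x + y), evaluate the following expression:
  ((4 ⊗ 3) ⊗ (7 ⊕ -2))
((4 ⊗ 3) ⊗ (7 ⊕ -2)) = 5

Expand innermost to outermost. Recall ⊕ takes the minimum of its arguments and ⊗ takes their sum. Working out the expression ((4 ⊗ 3) ⊗ (7 ⊕ -2)) gives 5.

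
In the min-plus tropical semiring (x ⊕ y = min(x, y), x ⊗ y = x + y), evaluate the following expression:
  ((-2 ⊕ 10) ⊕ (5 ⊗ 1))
((-2 ⊕ 10) ⊕ (5 ⊗ 1)) = -2

Expand innermost to outermost. Recall ⊕ takes the minimum of its arguments and ⊗ takes their sum. Working out the expression ((-2 ⊕ 10) ⊕ (5 ⊗ 1)) gives -2.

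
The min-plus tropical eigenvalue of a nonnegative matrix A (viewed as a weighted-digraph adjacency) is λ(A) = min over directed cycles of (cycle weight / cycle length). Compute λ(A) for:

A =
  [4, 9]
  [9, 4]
λ(A) = 4

Enumerate directed cycles and compute their means (weight / length). Sample:
  cycle 0 → 0: weight = 4, length = 1, mean = 4/1 ≈ 4.000
  cycle 1 → 1: weight = 4, length = 1, mean = 4/1 ≈ 4.000
  cycle 0 → 1 → 0: weight = 18, length = 2, mean = 18/2 ≈ 9.000
  cycle 1 → 0 → 1: weight = 18, length = 2, mean = 18/2 ≈ 9.000
Minimum mean = 4.000, attained e.g. along the cycle 0 → 0 with weight 4 and length 1. So λ(A) = 4/1 = 4.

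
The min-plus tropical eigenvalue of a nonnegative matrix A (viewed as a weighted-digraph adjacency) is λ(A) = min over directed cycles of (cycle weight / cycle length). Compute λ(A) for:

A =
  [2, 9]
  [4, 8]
λ(A) = 2

Enumerate directed cycles and compute their means (weight / length). Sample:
  cycle 0 → 0: weight = 2, length = 1, mean = 2/1 ≈ 2.000
  cycle 1 → 1: weight = 8, length = 1, mean = 8/1 ≈ 8.000
  cycle 0 → 1 → 0: weight = 13, length = 2, mean = 13/2 ≈ 6.500
  cycle 1 → 0 → 1: weight = 13, length = 2, mean = 13/2 ≈ 6.500
Minimum mean = 2.000, attained e.g. along the cycle 0 → 0 with weight 2 and length 1. So λ(A) = 2/1 = 2.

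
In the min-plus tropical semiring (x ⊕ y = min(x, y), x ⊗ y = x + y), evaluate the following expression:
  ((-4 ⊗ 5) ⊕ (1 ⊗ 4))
((-4 ⊗ 5) ⊕ (1 ⊗ 4)) = 1

Expand innermost to outermost. Recall ⊕ takes the minimum of its arguments and ⊗ takes their sum. Working out the expression ((-4 ⊗ 5) ⊕ (1 ⊗ 4)) gives 1.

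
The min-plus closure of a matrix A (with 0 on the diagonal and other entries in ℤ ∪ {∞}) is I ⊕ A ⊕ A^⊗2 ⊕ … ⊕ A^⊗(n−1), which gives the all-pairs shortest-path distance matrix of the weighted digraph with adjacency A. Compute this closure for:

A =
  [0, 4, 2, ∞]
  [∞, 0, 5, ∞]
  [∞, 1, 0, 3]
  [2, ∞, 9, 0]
Closure =
  [0, 3, 2, 5]
  [10, 0, 5, 8]
  [5, 1, 0, 3]
  [2, 5, 4, 0]

This is the Floyd-Warshall all-pairs shortest-path computation. For each intermediate vertex k = 0, 1, …, 3, update dist[i][j] ← min(dist[i][j], dist[i][k] + dist[k][j]). The final matrix gives, for each (i, j), the minimum total weight of any directed path from i to j (possibly empty when i = j).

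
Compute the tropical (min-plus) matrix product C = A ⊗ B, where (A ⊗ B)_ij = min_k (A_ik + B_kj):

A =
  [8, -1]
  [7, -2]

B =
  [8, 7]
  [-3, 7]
A ⊗ B =
  [-4, 6]
  [-5, 5]

Apply the min-plus product entry-by-entry:
  C[0][0] = min over k of (A[0][0] + B[0][0] = 8 + 8 = 16, A[0][1] + B[1][0] = -1 + -3 = -4) = -4 (attained at k = 1)
  C[0][1] = min over k of (A[0][0] + B[0][1] = 8 + 7 = 15, A[0][1] + B[1][1] = -1 + 7 = 6) = 6 (attained at k = 1)
  C[1][0] = min over k of (A[1][0] + B[0][0] = 7 + 8 = 15, A[1][1] + B[1][0] = -2 + -3 = -5) = -5 (attained at k = 1)
  C[1][1] = min over k of (A[1][0] + B[0][1] = 7 + 7 = 14, A[1][1] + B[1][1] = -2 + 7 = 5) = 5 (attained at k = 1)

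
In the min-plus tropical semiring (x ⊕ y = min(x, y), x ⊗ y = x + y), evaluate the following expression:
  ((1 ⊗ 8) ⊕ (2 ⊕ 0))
((1 ⊗ 8) ⊕ (2 ⊕ 0)) = 0

Expand innermost to outermost. Recall ⊕ takes the minimum of its arguments and ⊗ takes their sum. Working out the expression ((1 ⊗ 8) ⊕ (2 ⊕ 0)) gives 0.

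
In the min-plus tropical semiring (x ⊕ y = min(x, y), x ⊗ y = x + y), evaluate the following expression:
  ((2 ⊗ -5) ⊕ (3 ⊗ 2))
((2 ⊗ -5) ⊕ (3 ⊗ 2)) = -3

Expand innermost to outermost. Recall ⊕ takes the minimum of its arguments and ⊗ takes their sum. Working out the expression ((2 ⊗ -5) ⊕ (3 ⊗ 2)) gives -3.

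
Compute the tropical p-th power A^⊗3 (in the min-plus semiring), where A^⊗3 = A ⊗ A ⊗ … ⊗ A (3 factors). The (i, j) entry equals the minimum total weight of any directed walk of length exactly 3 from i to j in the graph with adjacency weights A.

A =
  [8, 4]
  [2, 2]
A^⊗3 =
  [8, 8]
  [6, 6]

Each entry (A^⊗3)_ij equals the minimum over all length-3 walks i = v_0 → v_1 → … → v_3 = j of Σ_t A[v_t][v_{t+1}]. For example, for (i, j) = (0, 1) we minimise over 4 possible intermediate vertex sequences; the minimum is 8, attained along the walk 0 → 1 → 1 → 1.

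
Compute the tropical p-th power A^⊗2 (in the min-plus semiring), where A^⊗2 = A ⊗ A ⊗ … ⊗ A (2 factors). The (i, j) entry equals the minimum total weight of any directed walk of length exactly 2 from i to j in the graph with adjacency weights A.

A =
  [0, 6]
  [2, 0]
A^⊗2 =
  [0, 6]
  [2, 0]

Each entry (A^⊗2)_ij equals the minimum over all length-2 walks i = v_0 → v_1 → … → v_2 = j of Σ_t A[v_t][v_{t+1}]. For example, for (i, j) = (0, 1) we minimise over 2 possible intermediate vertex sequences; the minimum is 6, attained along the walk 0 → 0 → 1.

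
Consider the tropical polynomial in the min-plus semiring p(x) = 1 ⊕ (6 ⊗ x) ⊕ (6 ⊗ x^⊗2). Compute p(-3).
p(-3) = 0

A tropical monomial a ⊗ x^⊗i evaluates to a + i · x. Evaluating each term at x = -3:
  Term 0 contributes 1 + 0 · -3 = 1
  Term 1 contributes 6 + 1 · -3 = 3
  Term 2 contributes 6 + 2 · -3 = 0
p(-3) = ⊕ of these = min[1, 3, 0] = 0.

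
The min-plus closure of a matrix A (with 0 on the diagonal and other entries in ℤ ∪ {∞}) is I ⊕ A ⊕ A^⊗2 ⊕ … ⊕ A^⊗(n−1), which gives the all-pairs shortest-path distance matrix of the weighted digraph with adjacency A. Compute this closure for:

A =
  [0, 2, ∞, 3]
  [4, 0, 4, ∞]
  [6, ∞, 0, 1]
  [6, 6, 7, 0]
Closure =
  [0, 2, 6, 3]
  [4, 0, 4, 5]
  [6, 7, 0, 1]
  [6, 6, 7, 0]

This is the Floyd-Warshall all-pairs shortest-path computation. For each intermediate vertex k = 0, 1, …, 3, update dist[i][j] ← min(dist[i][j], dist[i][k] + dist[k][j]). The final matrix gives, for each (i, j), the minimum total weight of any directed path from i to j (possibly empty when i = j).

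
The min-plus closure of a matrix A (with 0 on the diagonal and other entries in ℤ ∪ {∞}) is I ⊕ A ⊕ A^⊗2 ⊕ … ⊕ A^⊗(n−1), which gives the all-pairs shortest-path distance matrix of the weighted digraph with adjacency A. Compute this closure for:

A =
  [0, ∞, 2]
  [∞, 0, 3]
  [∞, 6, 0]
Closure =
  [0, 8, 2]
  [∞, 0, 3]
  [∞, 6, 0]

This is the Floyd-Warshall all-pairs shortest-path computation. For each intermediate vertex k = 0, 1, …, 2, update dist[i][j] ← min(dist[i][j], dist[i][k] + dist[k][j]). The final matrix gives, for each (i, j), the minimum total weight of any directed path from i to j (possibly empty when i = j).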